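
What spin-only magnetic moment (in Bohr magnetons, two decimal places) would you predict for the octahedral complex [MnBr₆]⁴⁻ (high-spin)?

Each Br⁻ contributes -1; 6 × (-1) = -6. With overall charge -4, Mn is in the +2 oxidation state.
Group 7 minus oxidation state +2 gives a d⁵ configuration for Mn²⁺.
Configuration: t2g^3 e_g^2 → 5 unpaired electrons.
μ(spin-only) = √[5(5+2)] = √35 ≈ 5.92 Bohr magnetons.

5.92 Bohr magnetons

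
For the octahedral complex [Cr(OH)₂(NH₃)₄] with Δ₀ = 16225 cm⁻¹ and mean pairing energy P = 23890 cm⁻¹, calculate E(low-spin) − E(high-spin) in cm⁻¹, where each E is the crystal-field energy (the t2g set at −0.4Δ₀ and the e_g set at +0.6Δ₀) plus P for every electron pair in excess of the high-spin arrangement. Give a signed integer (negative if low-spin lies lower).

7665

Ligand charges: 2×(-1) from OH⁻ and 4×(+0) from NH₃ sum to -2; with overall charge +0, Cr is +2.
Group 6 minus oxidation state +2 gives a d⁴ configuration for Cr²⁺.
In the high-spin limit (t2g^3 e_g^1) the orbital term is -0.6Δ₀ = -9735 cm⁻¹, with no excess pairing.
Low-spin: t2g^4 e_g^0, orbital CFSE = -1.6Δ₀ = -25960 cm⁻¹; plus 1 excess pair × P = +23890 cm⁻¹; total -2070 cm⁻¹.
Thus E(LS) − E(HS) = 7665 cm⁻¹.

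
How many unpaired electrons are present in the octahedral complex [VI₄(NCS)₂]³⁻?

Ligand charges: 4×(-1) from I⁻ and 2×(-1) from NCS⁻ sum to -6; with overall charge -3, V is +3.
V³⁺: group 5, so d-count = 5 − 3 = 2.
Configuration: t2g^2 e_g^0, giving 2 unpaired electrons.

2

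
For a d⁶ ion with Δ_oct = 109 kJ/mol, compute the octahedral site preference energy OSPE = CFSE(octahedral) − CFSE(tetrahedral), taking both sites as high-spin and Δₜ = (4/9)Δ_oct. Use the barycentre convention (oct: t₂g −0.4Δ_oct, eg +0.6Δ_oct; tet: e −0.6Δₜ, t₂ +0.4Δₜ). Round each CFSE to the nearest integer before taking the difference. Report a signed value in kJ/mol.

Octahedral (high-spin): t₂g⁴ eg², CFSE = 4(−0.4) + 2(+0.6) = -0.4Δ_oct = -0.4 × 109 = -44 kJ/mol.
Tetrahedral: e³ t₂³, CFSE = 3(−0.6) + 3(+0.4) = -0.6Δₜ = -0.6 × (4/9) × 109 = -29 kJ/mol.
OSPE = -44 − (-29) = -15 kJ/mol.

-15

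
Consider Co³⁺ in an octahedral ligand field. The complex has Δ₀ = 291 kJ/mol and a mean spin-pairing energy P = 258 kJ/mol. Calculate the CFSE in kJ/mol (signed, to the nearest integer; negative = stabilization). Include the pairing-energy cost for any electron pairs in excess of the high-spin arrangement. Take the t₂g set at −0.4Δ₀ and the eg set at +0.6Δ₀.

Co³⁺: group 9, so d-count = 9 − 3 = 6.
Δ₀ > P, so pairing is preferred: the ground state is low-spin.
Filling d⁶ accordingly: t₂g⁶ eg⁰.
Orbital CFSE = -2.4Δ₀ = -2.4 × 291 = -698 kJ/mol.
Excess pairs vs high-spin: 3 − 1 = 2; pairing cost = +516 kJ/mol.
Net CFSE = -698 + 516 = -182 kJ/mol.

-182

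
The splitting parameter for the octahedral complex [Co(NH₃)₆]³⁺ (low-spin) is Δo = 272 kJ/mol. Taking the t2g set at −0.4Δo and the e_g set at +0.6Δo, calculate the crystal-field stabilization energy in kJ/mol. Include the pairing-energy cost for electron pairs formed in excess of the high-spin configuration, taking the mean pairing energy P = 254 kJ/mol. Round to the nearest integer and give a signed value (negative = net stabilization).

-145

NH₃ is neutral, so the +3 overall charge sits on Co: oxidation state +3.
Co is in group 9, so Co³⁺ is d⁶ (9 − 3 = 6).
The d⁶ electrons fill as t2g^6 e_g^0.
CFSE(orbital) = 6×(-0.4Δo) + 0×(0.6Δo) = -2.4Δo; with Δo = 272 kJ/mol that is -653 kJ/mol.
Relative to high-spin t2g^4 e_g^2 (1 paired), the low-spin configuration has 2 additional pairs, contributing +2 × 254 = +508 kJ/mol.
Overall CFSE = -653 + 508 = -145 kJ/mol.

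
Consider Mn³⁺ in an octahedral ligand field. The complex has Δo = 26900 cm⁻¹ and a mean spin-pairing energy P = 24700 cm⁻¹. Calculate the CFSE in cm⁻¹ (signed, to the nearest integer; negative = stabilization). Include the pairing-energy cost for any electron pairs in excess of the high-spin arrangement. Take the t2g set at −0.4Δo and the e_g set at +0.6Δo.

Mn³⁺: group 7, so d-count = 7 − 3 = 4.
Since Δo = 26900 cm⁻¹ > P = 24700 cm⁻¹, the complex adopts the low-spin configuration.
Configuration: t2g^4 e_g^0.
Orbital CFSE = -1.6Δo = -1.6 × 26900 = -43040 cm⁻¹.
Excess pairs vs high-spin: 1 − 0 = 1; pairing cost = +24700 cm⁻¹.
Net CFSE = -43040 + 24700 = -18340 cm⁻¹.

-18340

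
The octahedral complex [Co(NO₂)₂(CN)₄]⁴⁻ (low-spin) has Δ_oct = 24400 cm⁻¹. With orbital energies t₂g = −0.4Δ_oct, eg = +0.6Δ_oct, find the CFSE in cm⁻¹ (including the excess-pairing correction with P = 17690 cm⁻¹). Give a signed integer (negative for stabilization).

-26230

Ligand charges: 2×(-1) from NO₂⁻ and 4×(-1) from CN⁻ sum to -6; with overall charge -4, Co is +2.
Co is in group 9, so Co²⁺ is d⁷ (9 − 2 = 7).
Electron filling gives t₂g⁶ eg¹.
The orbital stabilization is -1.8Δ_oct = -1.8 × 24400 = -43920 cm⁻¹.
High-spin d⁷ would be t₂g⁵ eg² with 2 pairs; low-spin has 3, so 1 excess pair costs +1P = +17690 cm⁻¹.
Overall CFSE = -43920 + 17690 = -26230 cm⁻¹.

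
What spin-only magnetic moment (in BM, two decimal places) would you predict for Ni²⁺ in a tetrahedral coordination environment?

2.83 BM

Group 10 minus oxidation state +2 gives a d⁸ configuration for Ni²⁺.
Tetrahedral splitting is small, so the complex is high-spin.
Configuration: e^4 t2^4 → 2 unpaired electrons.
μ(spin-only) = √[2(2+2)] = √8 ≈ 2.83 BM.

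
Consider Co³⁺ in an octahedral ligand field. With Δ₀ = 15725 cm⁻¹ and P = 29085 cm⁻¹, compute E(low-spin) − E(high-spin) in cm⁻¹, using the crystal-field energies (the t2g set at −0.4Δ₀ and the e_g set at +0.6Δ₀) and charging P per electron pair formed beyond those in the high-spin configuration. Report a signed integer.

26720

Group 9 minus oxidation state +3 gives a d⁶ configuration for Co³⁺.
High-spin: t2g^4 e_g^2, CFSE = -0.4Δ₀ = -6290 cm⁻¹.
Low-spin t2g^6 e_g^0 gives -2.4Δ₀ = -37740 cm⁻¹, but forming 2 extra pairs costs 2P = 58170 cm⁻¹, so E(LS) = -37740 + 58170 = 20430 cm⁻¹.
The difference is 20430 − (-6290) = 26720 cm⁻¹, so high-spin lies lower.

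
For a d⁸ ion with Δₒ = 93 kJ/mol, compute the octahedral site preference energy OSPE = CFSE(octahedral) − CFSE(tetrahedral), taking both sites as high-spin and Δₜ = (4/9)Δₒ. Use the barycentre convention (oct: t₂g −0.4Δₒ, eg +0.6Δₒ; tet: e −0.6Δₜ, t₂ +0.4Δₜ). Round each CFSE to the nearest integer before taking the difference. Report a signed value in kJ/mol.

-79

Octahedral (high-spin): t2g^6 e_g^2, CFSE = 6(−0.4) + 2(+0.6) = -1.2Δₒ = -1.2 × 93 = -112 kJ/mol.
In a tetrahedral site the filling is e^4 t2^4: CFSE(tet) = -0.8Δₜ = -0.8 × (4/9)(93) = -33 kJ/mol.
OSPE = -112 − (-33) = -79 kJ/mol.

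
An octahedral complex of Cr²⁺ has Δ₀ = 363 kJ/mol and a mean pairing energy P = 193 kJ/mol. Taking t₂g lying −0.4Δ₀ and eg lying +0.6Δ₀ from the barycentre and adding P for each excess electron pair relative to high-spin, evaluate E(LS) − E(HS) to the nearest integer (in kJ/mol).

Cr is in group 6, so Cr²⁺ is d⁴ (6 − 2 = 4).
High-spin: t₂g³ eg¹, CFSE = -0.6Δ₀ = -218 kJ/mol.
Low-spin t₂g⁴ eg⁰ gives -1.6Δ₀ = -581 kJ/mol, but forming 1 extra pair costs 1P = 193 kJ/mol, so E(LS) = -581 + 193 = -388 kJ/mol.
Thus E(LS) − E(HS) = -170 kJ/mol.

-170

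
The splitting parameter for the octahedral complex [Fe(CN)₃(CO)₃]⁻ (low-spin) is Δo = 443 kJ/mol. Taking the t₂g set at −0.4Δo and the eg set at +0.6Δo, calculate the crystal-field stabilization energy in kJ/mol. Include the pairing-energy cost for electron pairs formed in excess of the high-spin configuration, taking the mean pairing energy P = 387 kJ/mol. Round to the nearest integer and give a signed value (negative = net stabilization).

Ligand charges: 3×(-1) from CN⁻ and 3×(+0) from CO sum to -3; with overall charge -1, Fe is +2.
Group 8 minus oxidation state +2 gives a d⁶ configuration for Fe²⁺.
Configuration: t₂g⁶ eg⁰.
Orbital CFSE = 6(-0.4) + 0(0.6) = -2.4Δo = -2.4 × 443 = -1063 kJ/mol.
Pairing penalty: 3 pairs vs 1 in the high-spin reference → 2 extra × P = 774 kJ/mol.
Net CFSE = -1063 + 774 = -289 kJ/mol.

-289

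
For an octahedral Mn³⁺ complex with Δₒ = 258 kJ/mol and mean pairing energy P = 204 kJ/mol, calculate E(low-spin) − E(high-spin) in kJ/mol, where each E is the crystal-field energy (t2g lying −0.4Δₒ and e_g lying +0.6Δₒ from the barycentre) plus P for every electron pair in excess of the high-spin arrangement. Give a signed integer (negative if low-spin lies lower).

Mn is in group 7, so Mn³⁺ is d⁴ (7 − 3 = 4).
High-spin: t2g^3 e_g^1, CFSE = -0.6Δₒ = -155 kJ/mol.
Low-spin: t2g^4 e_g^0, orbital CFSE = -1.6Δₒ = -413 kJ/mol; plus 1 excess pair × P = +204 kJ/mol; total -209 kJ/mol.
Thus E(LS) − E(HS) = -54 kJ/mol.

-54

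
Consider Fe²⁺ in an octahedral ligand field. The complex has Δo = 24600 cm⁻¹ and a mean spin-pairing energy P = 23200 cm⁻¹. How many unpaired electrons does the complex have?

Fe²⁺: group 8, so d-count = 8 − 2 = 6.
Δo > P, so pairing is preferred: the ground state is low-spin.
Filling d⁶ accordingly: t2g^6 e_g^0.
Unpaired electrons: 0.

0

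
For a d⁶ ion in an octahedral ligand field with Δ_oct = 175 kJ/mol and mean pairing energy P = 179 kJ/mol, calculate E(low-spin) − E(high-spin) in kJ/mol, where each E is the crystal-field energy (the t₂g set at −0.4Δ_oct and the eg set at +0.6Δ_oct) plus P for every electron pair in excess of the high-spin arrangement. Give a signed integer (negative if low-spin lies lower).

In the high-spin limit (t₂g⁴ eg²) the orbital term is -0.4Δ_oct = -70 kJ/mol, with no excess pairing.
Low-spin t₂g⁶ eg⁰ gives -2.4Δ_oct = -420 kJ/mol, but forming 2 extra pairs costs 2P = 358 kJ/mol, so E(LS) = -420 + 358 = -62 kJ/mol.
E(LS) − E(HS) = -62 − (-70) = 8 kJ/mol.

8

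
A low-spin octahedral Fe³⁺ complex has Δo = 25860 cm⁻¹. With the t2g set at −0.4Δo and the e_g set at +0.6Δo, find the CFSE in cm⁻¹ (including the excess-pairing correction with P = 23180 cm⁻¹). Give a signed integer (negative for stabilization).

-5360

Fe sits in group 8; removing 3 electrons leaves Fe³⁺ with 8 − 3 = 5 d electrons.
Configuration: t2g^5 e_g^0.
The orbital stabilization is -2.0Δo = -2.0 × 25860 = -51720 cm⁻¹.
Pairing penalty: 2 pairs vs 0 in the high-spin reference → 2 extra × P = 46360 cm⁻¹.
Combining: -51720 + 46360 = -5360 cm⁻¹.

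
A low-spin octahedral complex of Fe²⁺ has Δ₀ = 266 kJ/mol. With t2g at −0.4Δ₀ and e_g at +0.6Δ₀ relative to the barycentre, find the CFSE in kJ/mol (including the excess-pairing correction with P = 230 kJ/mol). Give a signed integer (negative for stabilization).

Group 8 minus oxidation state +2 gives a d⁶ configuration for Fe²⁺.
Electron filling gives t2g^6 e_g^0.
The orbital stabilization is -2.4Δ₀ = -2.4 × 266 = -638 kJ/mol.
Pairing penalty: 3 pairs vs 1 in the high-spin reference → 2 extra × P = 460 kJ/mol.
Net CFSE = -638 + 460 = -178 kJ/mol.

-178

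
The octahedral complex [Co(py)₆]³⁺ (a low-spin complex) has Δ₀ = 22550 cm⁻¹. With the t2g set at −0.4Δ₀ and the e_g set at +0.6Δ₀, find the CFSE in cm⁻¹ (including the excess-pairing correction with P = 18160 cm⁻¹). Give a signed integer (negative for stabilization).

-17800

py is neutral, so the +3 overall charge sits on Co: oxidation state +3.
Co is in group 9, so Co³⁺ is d⁶ (9 − 3 = 6).
Electron filling gives t2g^6 e_g^0.
CFSE(orbital) = 6×(-0.4Δ₀) + 0×(0.6Δ₀) = -2.4Δ₀; with Δ₀ = 22550 cm⁻¹ that is -54120 cm⁻¹.
Relative to high-spin t2g^4 e_g^2 (1 paired), the low-spin configuration has 2 additional pairs, contributing +2 × 18160 = +36320 cm⁻¹.
Net CFSE = -54120 + 36320 = -17800 cm⁻¹.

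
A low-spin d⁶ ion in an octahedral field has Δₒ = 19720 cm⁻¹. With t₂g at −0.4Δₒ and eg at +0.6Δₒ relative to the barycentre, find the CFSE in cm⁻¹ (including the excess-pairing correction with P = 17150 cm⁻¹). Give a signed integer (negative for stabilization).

Electron filling gives t₂g⁶ eg⁰.
The orbital stabilization is -2.4Δₒ = -2.4 × 19720 = -47328 cm⁻¹.
Pairing penalty: 3 pairs vs 1 in the high-spin reference → 2 extra × P = 34300 cm⁻¹.
Overall CFSE = -47328 + 34300 = -13028 cm⁻¹.

-13028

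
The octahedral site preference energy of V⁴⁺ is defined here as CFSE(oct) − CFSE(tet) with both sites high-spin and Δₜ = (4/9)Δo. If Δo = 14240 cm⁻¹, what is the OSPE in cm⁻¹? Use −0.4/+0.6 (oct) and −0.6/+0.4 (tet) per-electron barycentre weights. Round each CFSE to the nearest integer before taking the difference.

V sits in group 5; removing 4 electrons leaves V⁴⁺ with 5 − 4 = 1 d electrons.
In an octahedral site d¹ (HS) is t2g^1 e_g^0, giving CFSE(oct) = -0.4Δo = -5696 cm⁻¹.
Tetrahedral e^1 t2^0 gives -0.6Δₜ = -0.6 × (4/9) × 14240 = -3797 cm⁻¹.
OSPE = -5696 − (-3797) = -1899 cm⁻¹.

-1899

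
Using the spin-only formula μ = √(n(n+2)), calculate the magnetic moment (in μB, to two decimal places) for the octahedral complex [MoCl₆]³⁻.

3.87 μB

Each Cl⁻ contributes -1; 6 × (-1) = -6. With overall charge -3, Mo is in the +3 oxidation state.
Mo³⁺: group 6, so d-count = 6 − 3 = 3.
Configuration: t2g^3 e_g^0 → 3 unpaired electrons.
μ(spin-only) = √[3(3+2)] = √15 ≈ 3.87 μB.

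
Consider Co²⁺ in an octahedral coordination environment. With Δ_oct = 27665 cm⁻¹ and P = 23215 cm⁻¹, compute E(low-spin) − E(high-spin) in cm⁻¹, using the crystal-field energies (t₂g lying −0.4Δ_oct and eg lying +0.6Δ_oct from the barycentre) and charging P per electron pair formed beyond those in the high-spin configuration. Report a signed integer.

-4450

Co sits in group 9; removing 2 electrons leaves Co²⁺ with 9 − 2 = 7 d electrons.
In the high-spin limit (t₂g⁵ eg²) the orbital term is -0.8Δ_oct = -22132 cm⁻¹, with no excess pairing.
Low-spin: t₂g⁶ eg¹, orbital CFSE = -1.8Δ_oct = -49797 cm⁻¹; plus 1 excess pair × P = +23215 cm⁻¹; total -26582 cm⁻¹.
E(LS) − E(HS) = -26582 − (-22132) = -4450 cm⁻¹.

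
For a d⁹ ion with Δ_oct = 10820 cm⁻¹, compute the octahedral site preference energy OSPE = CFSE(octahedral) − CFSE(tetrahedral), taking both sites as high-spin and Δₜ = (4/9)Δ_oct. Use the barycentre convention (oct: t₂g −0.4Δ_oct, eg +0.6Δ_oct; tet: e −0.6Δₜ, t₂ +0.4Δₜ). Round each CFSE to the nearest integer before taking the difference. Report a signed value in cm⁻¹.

-4568

Octahedral (high-spin): t₂g⁶ eg³, CFSE = 6(−0.4) + 3(+0.6) = -0.6Δ_oct = -0.6 × 10820 = -6492 cm⁻¹.
Tetrahedral: e⁴ t₂⁵, CFSE = 4(−0.6) + 5(+0.4) = -0.4Δₜ = -0.4 × (4/9) × 10820 = -1924 cm⁻¹.
OSPE = -6492 − (-1924) = -4568 cm⁻¹.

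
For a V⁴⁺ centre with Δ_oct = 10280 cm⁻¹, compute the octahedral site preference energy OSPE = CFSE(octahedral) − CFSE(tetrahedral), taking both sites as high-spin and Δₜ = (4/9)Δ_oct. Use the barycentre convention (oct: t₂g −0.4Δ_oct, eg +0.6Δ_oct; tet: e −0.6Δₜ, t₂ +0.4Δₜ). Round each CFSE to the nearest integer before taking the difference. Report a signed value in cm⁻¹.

V is in group 5, so V⁴⁺ is d¹ (5 − 4 = 1).
Octahedral (high-spin): t₂g¹ eg⁰, CFSE = 1(−0.4) + 0(+0.6) = -0.4Δ_oct = -0.4 × 10280 = -4112 cm⁻¹.
In a tetrahedral site the filling is e¹ t₂⁰: CFSE(tet) = -0.6Δₜ = -0.6 × (4/9)(10280) = -2741 cm⁻¹.
OSPE = -4112 − (-2741) = -1371 cm⁻¹.

-1371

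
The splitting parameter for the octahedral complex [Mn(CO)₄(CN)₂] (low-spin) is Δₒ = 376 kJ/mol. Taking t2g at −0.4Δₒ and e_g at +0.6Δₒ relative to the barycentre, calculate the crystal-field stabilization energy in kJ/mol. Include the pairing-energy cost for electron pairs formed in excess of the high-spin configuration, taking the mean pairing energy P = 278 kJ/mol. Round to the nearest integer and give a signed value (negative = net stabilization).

-196

Ligand charges: 4×(+0) from CO and 2×(-1) from CN⁻ sum to -2; with overall charge +0, Mn is +2.
Mn sits in group 7; removing 2 electrons leaves Mn²⁺ with 7 − 2 = 5 d electrons.
The d⁵ electrons fill as t2g^5 e_g^0.
The orbital stabilization is -2.0Δₒ = -2.0 × 376 = -752 kJ/mol.
Pairing penalty: 2 pairs vs 0 in the high-spin reference → 2 extra × P = 556 kJ/mol.
Overall CFSE = -752 + 556 = -196 kJ/mol.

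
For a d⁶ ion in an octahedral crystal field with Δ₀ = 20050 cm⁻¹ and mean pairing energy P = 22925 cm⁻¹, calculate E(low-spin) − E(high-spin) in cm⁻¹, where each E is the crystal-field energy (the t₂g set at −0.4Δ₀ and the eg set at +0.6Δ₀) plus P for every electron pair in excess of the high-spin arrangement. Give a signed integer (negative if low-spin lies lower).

5750

High-spin d⁶ fills as t₂g⁴ eg² with CFSE 4(−0.4) + 2(+0.6) = -0.4Δ₀ = -8020 cm⁻¹.
Low-spin t₂g⁶ eg⁰ gives -2.4Δ₀ = -48120 cm⁻¹, but forming 2 extra pairs costs 2P = 45850 cm⁻¹, so E(LS) = -48120 + 45850 = -2270 cm⁻¹.
E(LS) − E(HS) = -2270 − (-8020) = 5750 cm⁻¹.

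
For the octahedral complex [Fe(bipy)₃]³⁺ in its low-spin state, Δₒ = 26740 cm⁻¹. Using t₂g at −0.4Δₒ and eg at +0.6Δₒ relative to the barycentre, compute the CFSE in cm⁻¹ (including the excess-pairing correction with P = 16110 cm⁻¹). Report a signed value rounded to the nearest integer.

bipy is neutral, so the +3 overall charge sits on Fe: oxidation state +3.
Group 8 minus oxidation state +3 gives a d⁵ configuration for Fe³⁺.
Electron filling gives t₂g⁵ eg⁰.
The orbital stabilization is -2.0Δₒ = -2.0 × 26740 = -53480 cm⁻¹.
Pairing penalty: 2 pairs vs 0 in the high-spin reference → 2 extra × P = 32220 cm⁻¹.
Overall CFSE = -53480 + 32220 = -21260 cm⁻¹.

-21260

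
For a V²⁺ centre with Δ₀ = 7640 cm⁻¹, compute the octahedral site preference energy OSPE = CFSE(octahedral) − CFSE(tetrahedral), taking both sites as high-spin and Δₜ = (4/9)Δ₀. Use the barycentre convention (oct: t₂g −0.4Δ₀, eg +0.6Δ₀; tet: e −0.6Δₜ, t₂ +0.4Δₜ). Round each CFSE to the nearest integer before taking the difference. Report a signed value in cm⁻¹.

-6452

V²⁺: group 5, so d-count = 5 − 2 = 3.
Octahedral high-spin t₂g³ eg⁰: CFSE = -1.2 × 7640 = -9168 cm⁻¹.
Tetrahedral: e² t₂¹, CFSE = 2(−0.6) + 1(+0.4) = -0.8Δₜ = -0.8 × (4/9) × 7640 = -2716 cm⁻¹.
OSPE = CFSE(oct) − CFSE(tet) = -9168 − (-2716) = -6452 cm⁻¹.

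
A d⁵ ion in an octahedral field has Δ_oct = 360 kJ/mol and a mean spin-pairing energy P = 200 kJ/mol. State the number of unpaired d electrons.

Since Δ_oct = 360 kJ/mol > P = 200 kJ/mol, the complex adopts the low-spin configuration.
Configuration: t₂g⁵ eg⁰.
Unpaired electrons: 1.

1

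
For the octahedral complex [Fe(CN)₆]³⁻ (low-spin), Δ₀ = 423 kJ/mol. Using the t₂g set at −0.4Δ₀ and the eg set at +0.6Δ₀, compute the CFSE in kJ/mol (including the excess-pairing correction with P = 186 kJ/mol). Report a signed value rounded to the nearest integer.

Each CN⁻ contributes -1; 6 × (-1) = -6. With overall charge -3, Fe is in the +3 oxidation state.
Fe is in group 8, so Fe³⁺ is d⁵ (8 − 3 = 5).
Electron filling gives t₂g⁵ eg⁰.
The orbital stabilization is -2.0Δ₀ = -2.0 × 423 = -846 kJ/mol.
High-spin d⁵ would be t₂g³ eg² with 0 pairs; low-spin has 2, so 2 excess pairs cost +2P = +372 kJ/mol.
Overall CFSE = -846 + 372 = -474 kJ/mol.

-474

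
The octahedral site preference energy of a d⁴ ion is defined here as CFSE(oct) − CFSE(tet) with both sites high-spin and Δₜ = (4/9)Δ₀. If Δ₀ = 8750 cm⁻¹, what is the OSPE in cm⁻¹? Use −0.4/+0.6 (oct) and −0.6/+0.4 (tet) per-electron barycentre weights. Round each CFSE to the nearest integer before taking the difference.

-3694

Octahedral (high-spin): t2g^3 e_g^1, CFSE = 3(−0.4) + 1(+0.6) = -0.6Δ₀ = -0.6 × 8750 = -5250 cm⁻¹.
Tetrahedral: e^2 t2^2, CFSE = 2(−0.6) + 2(+0.4) = -0.4Δₜ = -0.4 × (4/9) × 8750 = -1556 cm⁻¹.
Subtracting, OSPE = -5250 − (-1556) = -3694 cm⁻¹.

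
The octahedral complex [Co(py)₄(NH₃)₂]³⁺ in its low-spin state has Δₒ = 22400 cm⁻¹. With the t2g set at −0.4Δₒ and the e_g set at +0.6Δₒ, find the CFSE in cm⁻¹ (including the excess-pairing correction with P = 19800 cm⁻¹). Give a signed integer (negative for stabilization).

Ligand charges: 4×(+0) from py and 2×(+0) from NH₃ sum to +0; with overall charge +3, Co is +3.
Co³⁺: group 9, so d-count = 9 − 3 = 6.
Configuration: t2g^6 e_g^0.
Orbital CFSE = 6(-0.4) + 0(0.6) = -2.4Δₒ = -2.4 × 22400 = -53760 cm⁻¹.
Pairing penalty: 3 pairs vs 1 in the high-spin reference → 2 extra × P = 39600 cm⁻¹.
Overall CFSE = -53760 + 39600 = -14160 cm⁻¹.

-14160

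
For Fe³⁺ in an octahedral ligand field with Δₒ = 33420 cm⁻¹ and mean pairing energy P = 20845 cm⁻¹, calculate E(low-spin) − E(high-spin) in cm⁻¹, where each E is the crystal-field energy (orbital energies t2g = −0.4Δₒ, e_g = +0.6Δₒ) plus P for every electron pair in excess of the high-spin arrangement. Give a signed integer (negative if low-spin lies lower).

-25150

Fe is in group 8, so Fe³⁺ is d⁵ (8 − 3 = 5).
High-spin d⁵ fills as t2g^3 e_g^2 with CFSE 3(−0.4) + 2(+0.6) = 0.0Δₒ = 0 cm⁻¹.
Low-spin: t2g^5 e_g^0, orbital CFSE = -2.0Δₒ = -66840 cm⁻¹; plus 2 excess pairs × P = +41690 cm⁻¹; total -25150 cm⁻¹.
Thus E(LS) − E(HS) = -25150 cm⁻¹.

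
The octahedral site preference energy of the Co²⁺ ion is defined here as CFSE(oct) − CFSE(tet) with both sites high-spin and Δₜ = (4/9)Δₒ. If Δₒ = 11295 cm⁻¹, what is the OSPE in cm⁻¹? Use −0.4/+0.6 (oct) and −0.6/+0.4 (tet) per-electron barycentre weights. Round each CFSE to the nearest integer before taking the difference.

-3012

Group 9 minus oxidation state +2 gives a d⁷ configuration for Co²⁺.
Octahedral high-spin t₂g⁵ eg²: CFSE = -0.8 × 11295 = -9036 cm⁻¹.
Tetrahedral: e⁴ t₂³, CFSE = 4(−0.6) + 3(+0.4) = -1.2Δₜ = -1.2 × (4/9) × 11295 = -6024 cm⁻¹.
OSPE = -9036 − (-6024) = -3012 cm⁻¹.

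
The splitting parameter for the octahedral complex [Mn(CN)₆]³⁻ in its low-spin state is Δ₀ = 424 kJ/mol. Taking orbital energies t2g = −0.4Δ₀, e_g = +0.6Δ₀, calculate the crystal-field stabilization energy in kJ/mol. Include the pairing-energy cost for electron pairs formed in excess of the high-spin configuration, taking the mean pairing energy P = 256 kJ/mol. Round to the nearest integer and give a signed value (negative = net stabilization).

-422

Each CN⁻ contributes -1; 6 × (-1) = -6. With overall charge -3, Mn is in the +3 oxidation state.
Group 7 minus oxidation state +3 gives a d⁴ configuration for Mn³⁺.
The d⁴ electrons fill as t2g^4 e_g^0.
Orbital CFSE = 4(-0.4) + 0(0.6) = -1.6Δ₀ = -1.6 × 424 = -678 kJ/mol.
Relative to high-spin t2g^3 e_g^1 (0 paired), the low-spin configuration has 1 additional pair, contributing +1 × 256 = +256 kJ/mol.
Combining: -678 + 256 = -422 kJ/mol.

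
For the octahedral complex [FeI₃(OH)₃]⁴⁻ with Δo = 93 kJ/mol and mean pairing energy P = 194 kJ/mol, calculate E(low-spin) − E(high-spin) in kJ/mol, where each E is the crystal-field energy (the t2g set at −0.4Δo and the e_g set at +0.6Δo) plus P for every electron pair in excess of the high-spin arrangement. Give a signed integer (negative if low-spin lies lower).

202

Ligand charges: 3×(-1) from I⁻ and 3×(-1) from OH⁻ sum to -6; with overall charge -4, Fe is +2.
Fe is in group 8, so Fe²⁺ is d⁶ (8 − 2 = 6).
High-spin d⁶ fills as t2g^4 e_g^2 with CFSE 4(−0.4) + 2(+0.6) = -0.4Δo = -37 kJ/mol.
For low-spin the configuration is t2g^6 e_g^0: orbital energy -2.4 × 93 = -223 kJ/mol, and 2 additional pairs relative to high-spin add 388 kJ/mol, giving 165 kJ/mol.
The difference is 165 − (-37) = 202 kJ/mol, so high-spin lies lower.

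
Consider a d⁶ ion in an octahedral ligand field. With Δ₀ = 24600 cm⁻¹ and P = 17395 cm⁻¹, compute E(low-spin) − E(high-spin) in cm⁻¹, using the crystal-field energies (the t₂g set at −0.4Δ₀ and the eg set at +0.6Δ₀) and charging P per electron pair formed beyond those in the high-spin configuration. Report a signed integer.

In the high-spin limit (t₂g⁴ eg²) the orbital term is -0.4Δ₀ = -9840 cm⁻¹, with no excess pairing.
Low-spin: t₂g⁶ eg⁰, orbital CFSE = -2.4Δ₀ = -59040 cm⁻¹; plus 2 excess pairs × P = +34790 cm⁻¹; total -24250 cm⁻¹.
E(LS) − E(HS) = -24250 − (-9840) = -14410 cm⁻¹.

-14410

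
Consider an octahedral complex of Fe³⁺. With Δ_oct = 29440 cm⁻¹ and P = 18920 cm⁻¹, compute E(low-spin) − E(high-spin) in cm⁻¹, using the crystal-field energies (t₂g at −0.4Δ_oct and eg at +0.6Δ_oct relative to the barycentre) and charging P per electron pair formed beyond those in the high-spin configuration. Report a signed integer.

-21040

Group 8 minus oxidation state +3 gives a d⁵ configuration for Fe³⁺.
High-spin d⁵ fills as t₂g³ eg² with CFSE 3(−0.4) + 2(+0.6) = 0.0Δ_oct = 0 cm⁻¹.
Low-spin t₂g⁵ eg⁰ gives -2.0Δ_oct = -58880 cm⁻¹, but forming 2 extra pairs costs 2P = 37840 cm⁻¹, so E(LS) = -58880 + 37840 = -21040 cm⁻¹.
Thus E(LS) − E(HS) = -21040 cm⁻¹.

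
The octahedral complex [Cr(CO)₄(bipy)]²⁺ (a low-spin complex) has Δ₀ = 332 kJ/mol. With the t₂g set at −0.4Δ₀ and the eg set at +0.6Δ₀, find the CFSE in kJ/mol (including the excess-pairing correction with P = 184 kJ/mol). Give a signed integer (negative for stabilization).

Ligand charges: 4×(+0) from CO and 1×(+0) from bipy sum to +0; with overall charge +2, Cr is +2.
Cr²⁺: group 6, so d-count = 6 − 2 = 4.
Configuration: t₂g⁴ eg⁰.
The orbital stabilization is -1.6Δ₀ = -1.6 × 332 = -531 kJ/mol.
Relative to high-spin t₂g³ eg¹ (0 paired), the low-spin configuration has 1 additional pair, contributing +1 × 184 = +184 kJ/mol.
Overall CFSE = -531 + 184 = -347 kJ/mol.

-347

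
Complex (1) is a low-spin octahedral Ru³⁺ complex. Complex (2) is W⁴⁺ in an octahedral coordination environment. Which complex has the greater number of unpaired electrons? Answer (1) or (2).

(2)

(1): Ru³⁺: group 8, so d-count = 8 − 3 = 5; t₂g⁵ eg⁰ → 1 unpaired.
(2): W sits in group 6; removing 4 electrons leaves W⁴⁺ with 6 − 4 = 2 d electrons; t2g^2 e_g^0 → 2 unpaired.
So (2) has more unpaired electrons.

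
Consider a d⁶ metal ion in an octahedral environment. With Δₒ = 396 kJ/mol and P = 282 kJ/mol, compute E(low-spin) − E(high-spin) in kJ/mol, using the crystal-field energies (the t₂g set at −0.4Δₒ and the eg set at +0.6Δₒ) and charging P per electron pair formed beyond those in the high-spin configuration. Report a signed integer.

High-spin: t₂g⁴ eg², CFSE = -0.4Δₒ = -158 kJ/mol.
Low-spin t₂g⁶ eg⁰ gives -2.4Δₒ = -950 kJ/mol, but forming 2 extra pairs costs 2P = 564 kJ/mol, so E(LS) = -950 + 564 = -386 kJ/mol.
Thus E(LS) − E(HS) = -228 kJ/mol.

-228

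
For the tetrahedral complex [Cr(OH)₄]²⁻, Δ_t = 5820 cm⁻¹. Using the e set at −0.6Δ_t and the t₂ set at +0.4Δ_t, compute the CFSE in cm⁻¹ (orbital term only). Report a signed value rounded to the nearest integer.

-2328

Each OH⁻ contributes -1; 4 × (-1) = -4. With overall charge -2, Cr is in the +2 oxidation state.
Group 6 minus oxidation state +2 gives a d⁴ configuration for Cr²⁺.
With tetrahedral geometry the complex is necessarily high-spin.
The d⁴ electrons fill as e² t₂².
The orbital stabilization is -0.4Δ_t = -0.4 × 5820 = -2328 cm⁻¹.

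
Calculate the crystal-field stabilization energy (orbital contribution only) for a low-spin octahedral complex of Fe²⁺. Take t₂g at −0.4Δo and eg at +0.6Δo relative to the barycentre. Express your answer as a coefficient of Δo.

-2.4 Δo

Fe sits in group 8; removing 2 electrons leaves Fe²⁺ with 8 − 2 = 6 d electrons.
Configuration: t₂g⁶ eg⁰.
CFSE = 6(-0.4Δo) + 0(0.6Δo) = -2.4Δo + 0.0Δo = -2.4Δo.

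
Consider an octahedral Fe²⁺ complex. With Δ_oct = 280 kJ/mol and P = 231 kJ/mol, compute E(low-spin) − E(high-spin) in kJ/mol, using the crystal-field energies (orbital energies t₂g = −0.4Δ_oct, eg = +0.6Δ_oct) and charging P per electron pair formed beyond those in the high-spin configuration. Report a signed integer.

Fe²⁺: group 8, so d-count = 8 − 2 = 6.
High-spin d⁶ fills as t₂g⁴ eg² with CFSE 4(−0.4) + 2(+0.6) = -0.4Δ_oct = -112 kJ/mol.
For low-spin the configuration is t₂g⁶ eg⁰: orbital energy -2.4 × 280 = -672 kJ/mol, and 2 additional pairs relative to high-spin add 462 kJ/mol, giving -210 kJ/mol.
The difference is -210 − (-112) = -98 kJ/mol, so low-spin lies lower.

-98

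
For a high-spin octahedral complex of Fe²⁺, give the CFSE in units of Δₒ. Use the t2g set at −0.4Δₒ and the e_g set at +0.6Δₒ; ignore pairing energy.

Group 8 minus oxidation state +2 gives a d⁶ configuration for Fe²⁺.
Configuration: t2g^4 e_g^2.
CFSE = 4(-0.4Δₒ) + 2(0.6Δₒ) = -1.6Δₒ + 1.2Δₒ = -0.4Δₒ.

-0.4 Δₒ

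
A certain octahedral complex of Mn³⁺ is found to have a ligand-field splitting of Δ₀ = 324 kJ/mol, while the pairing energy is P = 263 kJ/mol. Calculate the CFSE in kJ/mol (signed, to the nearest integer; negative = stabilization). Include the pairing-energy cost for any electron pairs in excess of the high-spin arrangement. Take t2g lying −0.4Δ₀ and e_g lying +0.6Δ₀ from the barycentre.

Mn sits in group 7; removing 3 electrons leaves Mn³⁺ with 7 − 3 = 4 d electrons.
Since Δ₀ = 324 kJ/mol > P = 263 kJ/mol, the complex adopts the low-spin configuration.
Configuration: t2g^4 e_g^0.
Orbital CFSE = -1.6Δ₀ = -1.6 × 324 = -518 kJ/mol.
Excess pairs vs high-spin: 1 − 0 = 1; pairing cost = +263 kJ/mol.
Net CFSE = -518 + 263 = -255 kJ/mol.

-255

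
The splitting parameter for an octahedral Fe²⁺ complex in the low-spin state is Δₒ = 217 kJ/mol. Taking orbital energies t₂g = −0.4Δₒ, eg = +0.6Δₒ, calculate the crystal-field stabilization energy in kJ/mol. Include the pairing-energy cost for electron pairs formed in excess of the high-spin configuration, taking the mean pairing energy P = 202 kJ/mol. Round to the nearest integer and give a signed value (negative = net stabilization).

Fe²⁺: group 8, so d-count = 8 − 2 = 6.
Configuration: t₂g⁶ eg⁰.
The orbital stabilization is -2.4Δₒ = -2.4 × 217 = -521 kJ/mol.
Pairing penalty: 3 pairs vs 1 in the high-spin reference → 2 extra × P = 404 kJ/mol.
Overall CFSE = -521 + 404 = -117 kJ/mol.

-117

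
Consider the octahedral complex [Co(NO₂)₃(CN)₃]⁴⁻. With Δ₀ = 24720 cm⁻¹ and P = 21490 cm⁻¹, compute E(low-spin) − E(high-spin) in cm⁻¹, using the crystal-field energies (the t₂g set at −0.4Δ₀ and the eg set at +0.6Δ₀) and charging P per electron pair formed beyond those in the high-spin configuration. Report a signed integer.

Ligand charges: 3×(-1) from NO₂⁻ and 3×(-1) from CN⁻ sum to -6; with overall charge -4, Co is +2.
Co sits in group 9; removing 2 electrons leaves Co²⁺ with 9 − 2 = 7 d electrons.
High-spin: t₂g⁵ eg², CFSE = -0.8Δ₀ = -19776 cm⁻¹.
Low-spin t₂g⁶ eg¹ gives -1.8Δ₀ = -44496 cm⁻¹, but forming 1 extra pair costs 1P = 21490 cm⁻¹, so E(LS) = -44496 + 21490 = -23006 cm⁻¹.
The difference is -23006 − (-19776) = -3230 cm⁻¹, so low-spin lies lower.

-3230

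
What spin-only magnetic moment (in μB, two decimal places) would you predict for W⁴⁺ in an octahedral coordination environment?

2.83 μB

W is in group 6, so W⁴⁺ is d² (6 − 4 = 2).
Configuration: t₂g² eg⁰ → 2 unpaired electrons.
μ(spin-only) = √[2(2+2)] = √8 ≈ 2.83 μB.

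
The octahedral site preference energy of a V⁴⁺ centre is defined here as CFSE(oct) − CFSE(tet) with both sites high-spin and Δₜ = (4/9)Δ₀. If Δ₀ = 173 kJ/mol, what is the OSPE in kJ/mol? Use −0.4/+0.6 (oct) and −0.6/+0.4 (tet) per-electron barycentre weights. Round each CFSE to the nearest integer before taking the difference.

Group 5 minus oxidation state +4 gives a d¹ configuration for V⁴⁺.
Octahedral high-spin t₂g¹ eg⁰: CFSE = -0.4 × 173 = -69 kJ/mol.
In a tetrahedral site the filling is e¹ t₂⁰: CFSE(tet) = -0.6Δₜ = -0.6 × (4/9)(173) = -46 kJ/mol.
Subtracting, OSPE = -69 − (-46) = -23 kJ/mol.

-23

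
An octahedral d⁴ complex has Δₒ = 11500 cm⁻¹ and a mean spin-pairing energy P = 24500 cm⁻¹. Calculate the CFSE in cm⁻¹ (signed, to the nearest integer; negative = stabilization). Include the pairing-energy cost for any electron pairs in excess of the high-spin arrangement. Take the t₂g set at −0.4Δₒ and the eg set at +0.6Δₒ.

-6900

Δₒ < P, so pairing is avoided: the ground state is high-spin.
Filling d⁴ accordingly: t₂g³ eg¹.
Orbital CFSE = -0.6Δₒ = -0.6 × 11500 = -6900 cm⁻¹.
High-spin has no excess pairs, so no pairing correction applies.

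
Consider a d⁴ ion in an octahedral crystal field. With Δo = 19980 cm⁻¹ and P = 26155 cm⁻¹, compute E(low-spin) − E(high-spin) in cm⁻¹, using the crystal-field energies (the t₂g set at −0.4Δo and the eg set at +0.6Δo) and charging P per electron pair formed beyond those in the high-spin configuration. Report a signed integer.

High-spin d⁴ fills as t₂g³ eg¹ with CFSE 3(−0.4) + 1(+0.6) = -0.6Δo = -11988 cm⁻¹.
For low-spin the configuration is t₂g⁴ eg⁰: orbital energy -1.6 × 19980 = -31968 cm⁻¹, and 1 additional pair relative to high-spin adds 26155 cm⁻¹, giving -5813 cm⁻¹.
The difference is -5813 − (-11988) = 6175 cm⁻¹, so high-spin lies lower.

6175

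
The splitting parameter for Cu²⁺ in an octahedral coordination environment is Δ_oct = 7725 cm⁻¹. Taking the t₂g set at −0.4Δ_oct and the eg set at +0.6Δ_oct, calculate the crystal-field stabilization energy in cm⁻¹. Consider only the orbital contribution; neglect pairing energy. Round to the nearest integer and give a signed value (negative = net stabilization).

Cu sits in group 11; removing 2 electrons leaves Cu²⁺ with 11 − 2 = 9 d electrons.
The d⁹ electrons fill as t₂g⁶ eg³.
The orbital stabilization is -0.6Δ_oct = -0.6 × 7725 = -4635 cm⁻¹.

-4635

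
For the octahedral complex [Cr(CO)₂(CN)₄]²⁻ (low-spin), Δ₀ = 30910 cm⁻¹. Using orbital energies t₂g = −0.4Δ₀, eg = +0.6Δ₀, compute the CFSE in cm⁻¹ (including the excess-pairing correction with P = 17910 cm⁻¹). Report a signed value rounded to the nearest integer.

-31546

Ligand charges: 2×(+0) from CO and 4×(-1) from CN⁻ sum to -4; with overall charge -2, Cr is +2.
Cr is in group 6, so Cr²⁺ is d⁴ (6 − 2 = 4).
Configuration: t₂g⁴ eg⁰.
Orbital CFSE = 4(-0.4) + 0(0.6) = -1.6Δ₀ = -1.6 × 30910 = -49456 cm⁻¹.
Pairing penalty: 1 pair vs 0 in the high-spin reference → 1 extra × P = 17910 cm⁻¹.
Combining: -49456 + 17910 = -31546 cm⁻¹.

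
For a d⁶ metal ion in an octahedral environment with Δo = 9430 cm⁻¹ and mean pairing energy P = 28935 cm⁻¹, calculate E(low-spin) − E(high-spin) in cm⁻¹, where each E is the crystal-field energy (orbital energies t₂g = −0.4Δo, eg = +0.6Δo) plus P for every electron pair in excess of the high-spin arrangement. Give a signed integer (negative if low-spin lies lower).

39010

In the high-spin limit (t₂g⁴ eg²) the orbital term is -0.4Δo = -3772 cm⁻¹, with no excess pairing.
Low-spin: t₂g⁶ eg⁰, orbital CFSE = -2.4Δo = -22632 cm⁻¹; plus 2 excess pairs × P = +57870 cm⁻¹; total 35238 cm⁻¹.
Thus E(LS) − E(HS) = 39010 cm⁻¹.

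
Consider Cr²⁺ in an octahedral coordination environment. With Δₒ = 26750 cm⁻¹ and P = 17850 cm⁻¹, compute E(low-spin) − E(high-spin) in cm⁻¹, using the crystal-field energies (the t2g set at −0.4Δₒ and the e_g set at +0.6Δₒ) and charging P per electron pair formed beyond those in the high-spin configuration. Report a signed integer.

Cr is in group 6, so Cr²⁺ is d⁴ (6 − 2 = 4).
High-spin: t2g^3 e_g^1, CFSE = -0.6Δₒ = -16050 cm⁻¹.
For low-spin the configuration is t2g^4 e_g^0: orbital energy -1.6 × 26750 = -42800 cm⁻¹, and 1 additional pair relative to high-spin adds 17850 cm⁻¹, giving -24950 cm⁻¹.
The difference is -24950 − (-16050) = -8900 cm⁻¹, so low-spin lies lower.

-8900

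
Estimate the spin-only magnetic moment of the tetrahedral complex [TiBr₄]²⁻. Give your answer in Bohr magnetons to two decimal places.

Each Br⁻ contributes -1; 4 × (-1) = -4. With overall charge -2, Ti is in the +2 oxidation state.
Ti²⁺: group 4, so d-count = 4 − 2 = 2.
Tetrahedral splitting is small, so the complex is high-spin.
Configuration: e² t₂⁰ → 2 unpaired electrons.
μ(spin-only) = √[2(2+2)] = √8 ≈ 2.83 Bohr magnetons.

2.83 Bohr magnetons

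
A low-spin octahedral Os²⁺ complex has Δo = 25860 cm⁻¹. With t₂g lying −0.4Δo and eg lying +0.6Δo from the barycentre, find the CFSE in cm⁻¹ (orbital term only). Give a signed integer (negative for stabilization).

-62064

Group 8 minus oxidation state +2 gives a d⁶ configuration for Os²⁺.
Electron filling gives t₂g⁶ eg⁰.
CFSE(orbital) = 6×(-0.4Δo) + 0×(0.6Δo) = -2.4Δo; with Δo = 25860 cm⁻¹ that is -62064 cm⁻¹.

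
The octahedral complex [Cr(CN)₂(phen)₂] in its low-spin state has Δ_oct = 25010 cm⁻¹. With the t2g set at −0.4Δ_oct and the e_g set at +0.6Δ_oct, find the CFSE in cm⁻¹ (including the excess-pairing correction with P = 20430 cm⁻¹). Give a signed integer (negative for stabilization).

Ligand charges: 2×(-1) from CN⁻ and 2×(+0) from phen sum to -2; with overall charge +0, Cr is +2.
Cr²⁺: group 6, so d-count = 6 − 2 = 4.
Configuration: t2g^4 e_g^0.
Orbital CFSE = 4(-0.4) + 0(0.6) = -1.6Δ_oct = -1.6 × 25010 = -40016 cm⁻¹.
Relative to high-spin t2g^3 e_g^1 (0 paired), the low-spin configuration has 1 additional pair, contributing +1 × 20430 = +20430 cm⁻¹.
Combining: -40016 + 20430 = -19586 cm⁻¹.

-19586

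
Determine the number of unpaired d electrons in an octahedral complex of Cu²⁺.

Cu²⁺: group 11, so d-count = 11 − 2 = 9.
Configuration: t2g^6 e_g^3, giving 1 unpaired electron.

1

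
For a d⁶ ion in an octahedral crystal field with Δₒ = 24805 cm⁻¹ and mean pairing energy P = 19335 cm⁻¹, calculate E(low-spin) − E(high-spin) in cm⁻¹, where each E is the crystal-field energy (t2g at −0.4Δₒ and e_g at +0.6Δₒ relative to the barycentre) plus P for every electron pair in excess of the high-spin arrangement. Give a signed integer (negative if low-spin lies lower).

-10940

In the high-spin limit (t2g^4 e_g^2) the orbital term is -0.4Δₒ = -9922 cm⁻¹, with no excess pairing.
Low-spin t2g^6 e_g^0 gives -2.4Δₒ = -59532 cm⁻¹, but forming 2 extra pairs costs 2P = 38670 cm⁻¹, so E(LS) = -59532 + 38670 = -20862 cm⁻¹.
The difference is -20862 − (-9922) = -10940 cm⁻¹, so low-spin lies lower.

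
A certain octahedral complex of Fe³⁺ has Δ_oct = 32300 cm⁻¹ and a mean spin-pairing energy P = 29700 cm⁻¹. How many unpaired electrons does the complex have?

1

Group 8 minus oxidation state +3 gives a d⁵ configuration for Fe³⁺.
Δ_oct > P, so pairing is preferred: the ground state is low-spin.
Filling d⁵ accordingly: t₂g⁵ eg⁰.
Unpaired electrons: 1.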